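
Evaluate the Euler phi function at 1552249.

1511136

Factor: 1552249 = 89 · 107 · 163.
φ(1552249) = (89−1) · (107−1) · (163−1) = 88 · 106 · 162 = 1511136.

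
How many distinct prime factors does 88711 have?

4

88711 = 7 · 12673
12673 = 19 · 667
667 = 23 · 29
88711 = 7 · 19 · 23 · 29, which has 4 distinct prime factors.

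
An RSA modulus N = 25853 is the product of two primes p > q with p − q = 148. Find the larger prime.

Since p = q + 148, we have 25853 = q(q + 148), so q² + 148q − 25853 = 0.
Discriminant: 148² + 4·25853 = 21904 + 103412 = 125316; √125316 = 354.
q = (−148 + 354)/2 = 103, and p = q + 148 = 251.
Check: 103 · 251 = 25853.

251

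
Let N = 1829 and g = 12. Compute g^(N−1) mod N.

1192

12^1 ≡ 12 (mod 1829)
12^2 ≡ 12^2 = 144 ≡ 144 (mod 1829)
12^4 ≡ 144^2 = 20736 ≡ 617 (mod 1829)
12^8 ≡ 617^2 = 380689 ≡ 257 (mod 1829)
12^16 ≡ 257^2 = 66049 ≡ 205 (mod 1829)
12^32 ≡ 205^2 = 42025 ≡ 1787 (mod 1829)
12^64 ≡ 1787^2 = 3193369 ≡ 1764 (mod 1829)
12^128 ≡ 1764^2 = 3111696 ≡ 567 (mod 1829)
12^256 ≡ 567^2 = 321489 ≡ 1414 (mod 1829)
12^512 ≡ 1414^2 = 1999396 ≡ 299 (mod 1829)
12^1024 ≡ 299^2 = 89401 ≡ 1609 (mod 1829)
1828 = 1024 + 512 + 256 + 32 + 4 in binary powers of 2.
So 12^1828 ≡ 1609 · 299 · 1414 · 1787 · 617 ≡ 1192 (mod 1829).
Since 1192 ≠ 1, base 12 is a Fermat witness: 1829 is composite.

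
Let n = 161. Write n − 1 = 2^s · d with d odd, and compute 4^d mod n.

161 − 1 = 160 = 2^5 · 5, so d = 5.
4^1 ≡ 4 (mod 161)
4^2 ≡ 4^2 = 16 ≡ 16 (mod 161)
4^4 ≡ 16^2 = 256 ≡ 95 (mod 161)
5 = 4 + 1 in binary powers of 2.
So 4^5 ≡ 95 · 4 ≡ 58 (mod 161).
Squaring chain: 58 → 144 → 128 → 123 → 156; never reaches −1, so base 4 is a Miller–Rabin witness that 161 is composite.

58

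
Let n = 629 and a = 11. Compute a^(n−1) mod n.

174

11^1 ≡ 11 (mod 629)
11^2 ≡ 11^2 = 121 ≡ 121 (mod 629)
11^4 ≡ 121^2 = 14641 ≡ 174 (mod 629)
11^8 ≡ 174^2 = 30276 ≡ 84 (mod 629)
11^16 ≡ 84^2 = 7056 ≡ 137 (mod 629)
11^32 ≡ 137^2 = 18769 ≡ 528 (mod 629)
11^64 ≡ 528^2 = 278784 ≡ 137 (mod 629)
11^128 ≡ 137^2 = 18769 ≡ 528 (mod 629)
11^256 ≡ 528^2 = 278784 ≡ 137 (mod 629)
11^512 ≡ 137^2 = 18769 ≡ 528 (mod 629)
628 = 512 + 64 + 32 + 16 + 4 in binary powers of 2.
So 11^628 ≡ 528 · 137 · 528 · 137 · 174 ≡ 174 (mod 629).
Since 174 ≠ 1, base 11 is a Fermat witness: 629 is composite.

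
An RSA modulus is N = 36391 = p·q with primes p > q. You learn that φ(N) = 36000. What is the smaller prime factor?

φ(n) = (p−1)(q−1) = n − (p+q) + 1, so p + q = 36391 − 36000 + 1 = 392.
p and q are the roots of t² − 392t + 36391 = 0.
Discriminant: 392² − 4·36391 = 153664 − 145564 = 8100; √8100 = 90.
q = (392 − 90)/2 = 151, p = (392 + 90)/2 = 241.
Check: 151 · 241 = 36391.

151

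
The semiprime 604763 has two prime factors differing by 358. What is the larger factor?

977

Since p = q + 358, we have 604763 = q(q + 358), so q² + 358q − 604763 = 0.
Discriminant: 358² + 4·604763 = 128164 + 2419052 = 2547216; √2547216 = 1596.
q = (−358 + 1596)/2 = 619, and p = q + 358 = 977.
Check: 619 · 977 = 604763.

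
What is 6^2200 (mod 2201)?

1823

6^1 ≡ 6 (mod 2201)
6^2 ≡ 6^2 = 36 ≡ 36 (mod 2201)
6^4 ≡ 36^2 = 1296 ≡ 1296 (mod 2201)
6^8 ≡ 1296^2 = 1679616 ≡ 253 (mod 2201)
6^16 ≡ 253^2 = 64009 ≡ 180 (mod 2201)
6^32 ≡ 180^2 = 32400 ≡ 1586 (mod 2201)
6^64 ≡ 1586^2 = 2515396 ≡ 1854 (mod 2201)
6^128 ≡ 1854^2 = 3437316 ≡ 1555 (mod 2201)
6^256 ≡ 1555^2 = 2418025 ≡ 1327 (mod 2201)
6^512 ≡ 1327^2 = 1760929 ≡ 129 (mod 2201)
6^1024 ≡ 129^2 = 16641 ≡ 1234 (mod 2201)
6^2048 ≡ 1234^2 = 1522756 ≡ 1865 (mod 2201)
2200 = 2048 + 128 + 16 + 8 in binary powers of 2.
So 6^2200 ≡ 1865 · 1555 · 180 · 253 ≡ 1823 (mod 2201).
Since 1823 ≠ 1, base 6 is a Fermat witness: 2201 is composite.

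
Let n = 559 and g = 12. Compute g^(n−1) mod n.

183

12^1 ≡ 12 (mod 559)
12^2 ≡ 12^2 = 144 ≡ 144 (mod 559)
12^4 ≡ 144^2 = 20736 ≡ 53 (mod 559)
12^8 ≡ 53^2 = 2809 ≡ 14 (mod 559)
12^16 ≡ 14^2 = 196 ≡ 196 (mod 559)
12^32 ≡ 196^2 = 38416 ≡ 404 (mod 559)
12^64 ≡ 404^2 = 163216 ≡ 547 (mod 559)
12^128 ≡ 547^2 = 299209 ≡ 144 (mod 559)
12^256 ≡ 144^2 = 20736 ≡ 53 (mod 559)
12^512 ≡ 53^2 = 2809 ≡ 14 (mod 559)
558 = 512 + 32 + 8 + 4 + 2 in binary powers of 2.
So 12^558 ≡ 14 · 404 · 14 · 53 · 144 ≡ 183 (mod 559).
Since 183 ≠ 1, base 12 is a Fermat witness: 559 is composite.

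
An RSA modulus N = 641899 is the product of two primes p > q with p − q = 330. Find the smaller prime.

653

Since p = q + 330, we have 641899 = q(q + 330), so q² + 330q − 641899 = 0.
Discriminant: 330² + 4·641899 = 108900 + 2567596 = 2676496; √2676496 = 1636.
q = (−330 + 1636)/2 = 653, and p = q + 330 = 983.
Check: 653 · 983 = 641899.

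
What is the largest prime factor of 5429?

5429 = 61 · 89
89 is prime.
So 5429 = 61 · 89; the largest prime factor is 89.

89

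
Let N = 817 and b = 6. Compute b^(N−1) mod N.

6^1 ≡ 6 (mod 817)
6^2 ≡ 6^2 = 36 ≡ 36 (mod 817)
6^4 ≡ 36^2 = 1296 ≡ 479 (mod 817)
6^8 ≡ 479^2 = 229441 ≡ 681 (mod 817)
6^16 ≡ 681^2 = 463761 ≡ 522 (mod 817)
6^32 ≡ 522^2 = 272484 ≡ 423 (mod 817)
6^64 ≡ 423^2 = 178929 ≡ 6 (mod 817)
6^128 ≡ 6^2 = 36 ≡ 36 (mod 817)
6^256 ≡ 36^2 = 1296 ≡ 479 (mod 817)
6^512 ≡ 479^2 = 229441 ≡ 681 (mod 817)
816 = 512 + 256 + 32 + 16 in binary powers of 2.
So 6^816 ≡ 681 · 479 · 423 · 522 ≡ 87 (mod 817).
Since 87 ≠ 1, base 6 is a Fermat witness: 817 is composite.

87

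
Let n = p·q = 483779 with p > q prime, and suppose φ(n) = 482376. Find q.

607

φ(n) = (p−1)(q−1) = n − (p+q) + 1, so p + q = 483779 − 482376 + 1 = 1404.
p and q are the roots of t² − 1404t + 483779 = 0.
Discriminant: 1404² − 4·483779 = 1971216 − 1935116 = 36100; √36100 = 190.
q = (1404 − 190)/2 = 607, p = (1404 + 190)/2 = 797.
Check: 607 · 797 = 483779.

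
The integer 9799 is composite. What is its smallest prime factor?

41

9799 is odd.
Digit sum 34, not divisible by 3.
Ends in 9: not divisible by 5.
7: 9799 = 7·1399 + 6
11: 9799 = 11·890 + 9
13: 9799 = 13·753 + 10
17: 9799 = 17·576 + 7
19: 9799 = 19·515 + 14
23: 9799 = 23·426 + 1
29: 9799 = 29·337 + 26
31: 9799 = 31·316 + 3
37: 9799 = 37·264 + 31
41: 9799 = 41·239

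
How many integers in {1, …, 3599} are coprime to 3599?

Factor: 3599 = 59 · 61.
φ(3599) = (59−1) · (61−1) = 58 · 60 = 3480.

3480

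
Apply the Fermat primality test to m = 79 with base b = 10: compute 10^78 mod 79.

1

10^1 ≡ 10 (mod 79)
10^2 ≡ 10^2 = 100 ≡ 21 (mod 79)
10^4 ≡ 21^2 = 441 ≡ 46 (mod 79)
10^8 ≡ 46^2 = 2116 ≡ 62 (mod 79)
10^16 ≡ 62^2 = 3844 ≡ 52 (mod 79)
10^32 ≡ 52^2 = 2704 ≡ 18 (mod 79)
10^64 ≡ 18^2 = 324 ≡ 8 (mod 79)
78 = 64 + 8 + 4 + 2 in binary powers of 2.
So 10^78 ≡ 8 · 62 · 46 · 21 ≡ 1 (mod 79).
Since the result is 1, base 10 gives no evidence that 79 is composite.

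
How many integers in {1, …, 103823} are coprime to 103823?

Factor: 103823 = 47^3.
φ(103823) = 47^2·(47−1) = 101614.

101614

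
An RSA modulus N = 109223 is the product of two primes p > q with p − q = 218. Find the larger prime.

Since p = q + 218, we have 109223 = q(q + 218), so q² + 218q − 109223 = 0.
Discriminant: 218² + 4·109223 = 47524 + 436892 = 484416; √484416 = 696.
q = (−218 + 696)/2 = 239, and p = q + 218 = 457.
Check: 239 · 457 = 109223.

457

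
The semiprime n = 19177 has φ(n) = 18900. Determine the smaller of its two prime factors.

127

φ(n) = (p−1)(q−1) = n − (p+q) + 1, so p + q = 19177 − 18900 + 1 = 278.
p and q are the roots of t² − 278t + 19177 = 0.
Discriminant: 278² − 4·19177 = 77284 − 76708 = 576; √576 = 24.
q = (278 − 24)/2 = 127, p = (278 + 24)/2 = 151.
Check: 127 · 151 = 19177.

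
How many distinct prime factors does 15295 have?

4

15295 = 5 · 3059
3059 = 7 · 437
437 = 19 · 23
15295 = 5 · 7 · 19 · 23, which has 4 distinct prime factors.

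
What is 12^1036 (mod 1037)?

12^1 ≡ 12 (mod 1037)
12^2 ≡ 12^2 = 144 ≡ 144 (mod 1037)
12^4 ≡ 144^2 = 20736 ≡ 1033 (mod 1037)
12^8 ≡ 1033^2 = 1067089 ≡ 16 (mod 1037)
12^16 ≡ 16^2 = 256 ≡ 256 (mod 1037)
12^32 ≡ 256^2 = 65536 ≡ 205 (mod 1037)
12^64 ≡ 205^2 = 42025 ≡ 545 (mod 1037)
12^128 ≡ 545^2 = 297025 ≡ 443 (mod 1037)
12^256 ≡ 443^2 = 196249 ≡ 256 (mod 1037)
12^512 ≡ 256^2 = 65536 ≡ 205 (mod 1037)
12^1024 ≡ 205^2 = 42025 ≡ 545 (mod 1037)
1036 = 1024 + 8 + 4 in binary powers of 2.
So 12^1036 ≡ 545 · 16 · 1033 ≡ 378 (mod 1037).
Since 378 ≠ 1, base 12 is a Fermat witness: 1037 is composite.

378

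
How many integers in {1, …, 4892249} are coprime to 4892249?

Factor: 4892249 = 151 · 179 · 181.
φ(4892249) = (151−1) · (179−1) · (181−1) = 150 · 178 · 180 = 4806000.

4806000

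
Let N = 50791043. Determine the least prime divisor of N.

97

50791043 is odd.
Digit sum 29, not divisible by 3.
Ends in 3: not divisible by 5.
7: 50791043 = 7·7255863 + 2
11: 50791043 = 11·4617367 + 6
13: 50791043 = 13·3907003 + 4
17: 50791043 = 17·2987708 + 7
19: 50791043 = 19·2673212 + 15
23: 50791043 = 23·2208306 + 5
29: 50791043 = 29·1751415 + 8
31: 50791043 = 31·1638420 + 23
37: 50791043 = 37·1372730 + 33
41: 50791043 = 41·1238805 + 38
43: 50791043 = 43·1181187 + 2
47: 50791043 = 47·1080660 + 23
53: 50791043 = 53·958321 + 30
59: 50791043 = 59·860865 + 8
61: 50791043 = 61·832640 + 3
67: 50791043 = 67·758075 + 18
71: 50791043 = 71·715366 + 57
73: 50791043 = 73·695767 + 52
79: 50791043 = 79·642924 + 47
83: 50791043 = 83·611940 + 23
89: 50791043 = 89·570685 + 78
97: 50791043 = 97·523619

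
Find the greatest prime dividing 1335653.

79

1335653 = 11 · 121423
121423 = 29 · 4187
4187 = 53 · 79
79 is prime.
So 1335653 = 11 · 29 · 53 · 79; the largest prime factor is 79.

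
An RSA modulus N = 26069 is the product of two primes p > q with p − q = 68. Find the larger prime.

199

Since p = q + 68, we have 26069 = q(q + 68), so q² + 68q − 26069 = 0.
Discriminant: 68² + 4·26069 = 4624 + 104276 = 108900; √108900 = 330.
q = (−68 + 330)/2 = 131, and p = q + 68 = 199.
Check: 131 · 199 = 26069.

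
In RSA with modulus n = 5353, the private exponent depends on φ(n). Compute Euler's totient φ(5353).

Factor: 5353 = 53 · 101.
φ(5353) = (53−1) · (101−1) = 52 · 100 = 5200.

5200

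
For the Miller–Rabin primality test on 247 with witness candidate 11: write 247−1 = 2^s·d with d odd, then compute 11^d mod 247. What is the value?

96

247 − 1 = 246 = 2^1 · 123, so d = 123.
11^1 ≡ 11 (mod 247)
11^2 ≡ 11^2 = 121 ≡ 121 (mod 247)
11^4 ≡ 121^2 = 14641 ≡ 68 (mod 247)
11^8 ≡ 68^2 = 4624 ≡ 178 (mod 247)
11^16 ≡ 178^2 = 31684 ≡ 68 (mod 247)
11^32 ≡ 68^2 = 4624 ≡ 178 (mod 247)
11^64 ≡ 178^2 = 31684 ≡ 68 (mod 247)
123 = 64 + 32 + 16 + 8 + 2 + 1 in binary powers of 2.
So 11^123 ≡ 68 · 178 · 68 · 178 · 121 · 11 ≡ 96 (mod 247).
Squaring chain: 96; never reaches −1, so base 11 is a Miller–Rabin witness that 247 is composite.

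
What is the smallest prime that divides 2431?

11

2431 is odd.
Digit sum 10, not divisible by 3.
Ends in 1: not divisible by 5.
7: 2431 = 7·347 + 2
11: 2431 = 11·221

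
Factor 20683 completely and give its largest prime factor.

20683 = 13 · 1591
1591 = 37 · 43
43 is prime.
So 20683 = 13 · 37 · 43; the largest prime factor is 43.

43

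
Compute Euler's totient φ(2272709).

2216160

Factor: 2272709 = 73 · 163 · 191.
φ(2272709) = (73−1) · (163−1) · (191−1) = 72 · 162 · 190 = 2216160.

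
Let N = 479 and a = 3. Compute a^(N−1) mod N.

3^1 ≡ 3 (mod 479)
3^2 ≡ 3^2 = 9 ≡ 9 (mod 479)
3^4 ≡ 9^2 = 81 ≡ 81 (mod 479)
3^8 ≡ 81^2 = 6561 ≡ 334 (mod 479)
3^16 ≡ 334^2 = 111556 ≡ 428 (mod 479)
3^32 ≡ 428^2 = 183184 ≡ 206 (mod 479)
3^64 ≡ 206^2 = 42436 ≡ 284 (mod 479)
3^128 ≡ 284^2 = 80656 ≡ 184 (mod 479)
3^256 ≡ 184^2 = 33856 ≡ 326 (mod 479)
478 = 256 + 128 + 64 + 16 + 8 + 4 + 2 in binary powers of 2.
So 3^478 ≡ 326 · 184 · 284 · 428 · 334 · 81 · 9 ≡ 1 (mod 479).
Since the result is 1, base 3 gives no evidence that 479 is composite.

1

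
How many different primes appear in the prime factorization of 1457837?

1457837 = 31^2 · 1517
1517 = 37 · 41
1457837 = 31^2 · 37 · 41, which has 3 distinct prime factors.

3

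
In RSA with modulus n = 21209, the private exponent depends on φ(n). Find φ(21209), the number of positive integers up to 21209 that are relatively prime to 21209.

Factor: 21209 = 127 · 167.
φ(21209) = (127−1) · (167−1) = 126 · 166 = 20916.

20916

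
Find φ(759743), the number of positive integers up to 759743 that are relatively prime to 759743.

732888

Factor: 759743 = 59 · 79 · 163.
φ(759743) = (59−1) · (79−1) · (163−1) = 58 · 78 · 162 = 732888.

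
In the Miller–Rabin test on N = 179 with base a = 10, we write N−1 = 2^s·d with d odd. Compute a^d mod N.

179 − 1 = 178 = 2^1 · 89, so d = 89.
10^1 ≡ 10 (mod 179)
10^2 ≡ 10^2 = 100 ≡ 100 (mod 179)
10^4 ≡ 100^2 = 10000 ≡ 155 (mod 179)
10^8 ≡ 155^2 = 24025 ≡ 39 (mod 179)
10^16 ≡ 39^2 = 1521 ≡ 89 (mod 179)
10^32 ≡ 89^2 = 7921 ≡ 45 (mod 179)
10^64 ≡ 45^2 = 2025 ≡ 56 (mod 179)
89 = 64 + 16 + 8 + 1 in binary powers of 2.
So 10^89 ≡ 56 · 89 · 39 · 10 ≡ 178 (mod 179).
Since 10^d ≡ 178 (mod 179), base 10 does not prove 179 composite.

178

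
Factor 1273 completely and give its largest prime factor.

1273 = 19 · 67
67 is prime.
So 1273 = 19 · 67; the largest prime factor is 67.

67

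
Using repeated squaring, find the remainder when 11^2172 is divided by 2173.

11^1 ≡ 11 (mod 2173)
11^2 ≡ 11^2 = 121 ≡ 121 (mod 2173)
11^4 ≡ 121^2 = 14641 ≡ 1603 (mod 2173)
11^8 ≡ 1603^2 = 2569609 ≡ 1123 (mod 2173)
11^16 ≡ 1123^2 = 1261129 ≡ 789 (mod 2173)
11^32 ≡ 789^2 = 622521 ≡ 1043 (mod 2173)
11^64 ≡ 1043^2 = 1087849 ≡ 1349 (mod 2173)
11^128 ≡ 1349^2 = 1819801 ≡ 1000 (mod 2173)
11^256 ≡ 1000^2 = 1000000 ≡ 420 (mod 2173)
11^512 ≡ 420^2 = 176400 ≡ 387 (mod 2173)
11^1024 ≡ 387^2 = 149769 ≡ 2005 (mod 2173)
11^2048 ≡ 2005^2 = 4020025 ≡ 2148 (mod 2173)
2172 = 2048 + 64 + 32 + 16 + 8 + 4 in binary powers of 2.
So 11^2172 ≡ 2148 · 1349 · 1043 · 789 · 1123 · 1603 ≡ 1950 (mod 2173).
Since 1950 ≠ 1, base 11 is a Fermat witness: 2173 is composite.

1950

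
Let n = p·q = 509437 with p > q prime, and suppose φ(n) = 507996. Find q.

619

φ(n) = (p−1)(q−1) = n − (p+q) + 1, so p + q = 509437 − 507996 + 1 = 1442.
p and q are the roots of t² − 1442t + 509437 = 0.
Discriminant: 1442² − 4·509437 = 2079364 − 2037748 = 41616; √41616 = 204.
q = (1442 − 204)/2 = 619, p = (1442 + 204)/2 = 823.
Check: 619 · 823 = 509437.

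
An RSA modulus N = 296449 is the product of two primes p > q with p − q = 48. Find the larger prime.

569

Since p = q + 48, we have 296449 = q(q + 48), so q² + 48q − 296449 = 0.
Discriminant: 48² + 4·296449 = 2304 + 1185796 = 1188100; √1188100 = 1090.
q = (−48 + 1090)/2 = 521, and p = q + 48 = 569.
Check: 521 · 569 = 296449.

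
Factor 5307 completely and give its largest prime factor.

5307 = 3 · 1769
1769 = 29 · 61
61 is prime.
So 5307 = 3 · 29 · 61; the largest prime factor is 61.

61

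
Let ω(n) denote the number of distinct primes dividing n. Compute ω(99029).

99029 = 7^2 · 2021
2021 = 43 · 47
99029 = 7^2 · 43 · 47, which has 3 distinct prime factors.

3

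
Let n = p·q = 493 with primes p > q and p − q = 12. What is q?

17

Since p = q + 12, we have 493 = q(q + 12), so q² + 12q − 493 = 0.
Discriminant: 12² + 4·493 = 144 + 1972 = 2116; √2116 = 46.
q = (−12 + 46)/2 = 17, and p = q + 12 = 29.
Check: 17 · 29 = 493.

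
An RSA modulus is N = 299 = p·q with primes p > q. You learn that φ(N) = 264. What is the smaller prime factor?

13

φ(n) = (p−1)(q−1) = n − (p+q) + 1, so p + q = 299 − 264 + 1 = 36.
p and q are the roots of t² − 36t + 299 = 0.
Discriminant: 36² − 4·299 = 1296 − 1196 = 100; √100 = 10.
q = (36 − 10)/2 = 13, p = (36 + 10)/2 = 23.
Check: 13 · 23 = 299.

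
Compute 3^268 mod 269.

3^1 ≡ 3 (mod 269)
3^2 ≡ 3^2 = 9 ≡ 9 (mod 269)
3^4 ≡ 9^2 = 81 ≡ 81 (mod 269)
3^8 ≡ 81^2 = 6561 ≡ 105 (mod 269)
3^16 ≡ 105^2 = 11025 ≡ 265 (mod 269)
3^32 ≡ 265^2 = 70225 ≡ 16 (mod 269)
3^64 ≡ 16^2 = 256 ≡ 256 (mod 269)
3^128 ≡ 256^2 = 65536 ≡ 169 (mod 269)
3^256 ≡ 169^2 = 28561 ≡ 47 (mod 269)
268 = 256 + 8 + 4 in binary powers of 2.
So 3^268 ≡ 47 · 105 · 81 ≡ 1 (mod 269).
Since the result is 1, base 3 gives no evidence that 269 is composite.

1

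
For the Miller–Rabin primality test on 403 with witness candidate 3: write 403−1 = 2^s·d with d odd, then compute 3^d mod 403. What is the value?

170

403 − 1 = 402 = 2^1 · 201, so d = 201.
3^1 ≡ 3 (mod 403)
3^2 ≡ 3^2 = 9 ≡ 9 (mod 403)
3^4 ≡ 9^2 = 81 ≡ 81 (mod 403)
3^8 ≡ 81^2 = 6561 ≡ 113 (mod 403)
3^16 ≡ 113^2 = 12769 ≡ 276 (mod 403)
3^32 ≡ 276^2 = 76176 ≡ 9 (mod 403)
3^64 ≡ 9^2 = 81 ≡ 81 (mod 403)
3^128 ≡ 81^2 = 6561 ≡ 113 (mod 403)
201 = 128 + 64 + 8 + 1 in binary powers of 2.
So 3^201 ≡ 113 · 81 · 113 · 3 ≡ 170 (mod 403).
Squaring chain: 170; never reaches −1, so base 3 is a Miller–Rabin witness that 403 is composite.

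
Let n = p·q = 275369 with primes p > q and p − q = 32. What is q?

Since p = q + 32, we have 275369 = q(q + 32), so q² + 32q − 275369 = 0.
Discriminant: 32² + 4·275369 = 1024 + 1101476 = 1102500; √1102500 = 1050.
q = (−32 + 1050)/2 = 509, and p = q + 32 = 541.
Check: 509 · 541 = 275369.

509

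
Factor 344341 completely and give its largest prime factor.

89

344341 = 53 · 6497
6497 = 73 · 89
89 is prime.
So 344341 = 53 · 73 · 89; the largest prime factor is 89.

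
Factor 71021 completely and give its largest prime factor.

71021 = 29 · 2449
2449 = 31 · 79
79 is prime.
So 71021 = 29 · 31 · 79; the largest prime factor is 79.

79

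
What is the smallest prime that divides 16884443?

59

16884443 is odd.
Digit sum 38, not divisible by 3.
Ends in 3: not divisible by 5.
7: 16884443 = 7·2412063 + 2
11: 16884443 = 11·1534949 + 4
13: 16884443 = 13·1298803 + 4
17: 16884443 = 17·993202 + 9
19: 16884443 = 19·888654 + 17
23: 16884443 = 23·734106 + 5
29: 16884443 = 29·582222 + 5
31: 16884443 = 31·544659 + 14
37: 16884443 = 37·456336 + 11
41: 16884443 = 41·411815 + 28
43: 16884443 = 43·392661 + 20
47: 16884443 = 47·359243 + 22
53: 16884443 = 53·318574 + 21
59: 16884443 = 59·286177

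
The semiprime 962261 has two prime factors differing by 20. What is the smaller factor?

Since p = q + 20, we have 962261 = q(q + 20), so q² + 20q − 962261 = 0.
Discriminant: 20² + 4·962261 = 400 + 3849044 = 3849444; √3849444 = 1962.
q = (−20 + 1962)/2 = 971, and p = q + 20 = 991.
Check: 971 · 991 = 962261.

971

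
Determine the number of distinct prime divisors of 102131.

3

102131 = 41 · 2491
2491 = 47 · 53
102131 = 41 · 47 · 53, which has 3 distinct prime factors.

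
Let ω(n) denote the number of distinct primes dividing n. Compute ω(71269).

3

71269 = 11^2 · 589
589 = 19 · 31
71269 = 11^2 · 19 · 31, which has 3 distinct prime factors.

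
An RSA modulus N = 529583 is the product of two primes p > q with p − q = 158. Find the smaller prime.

653

Since p = q + 158, we have 529583 = q(q + 158), so q² + 158q − 529583 = 0.
Discriminant: 158² + 4·529583 = 24964 + 2118332 = 2143296; √2143296 = 1464.
q = (−158 + 1464)/2 = 653, and p = q + 158 = 811.
Check: 653 · 811 = 529583.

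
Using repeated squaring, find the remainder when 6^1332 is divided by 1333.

6^1 ≡ 6 (mod 1333)
6^2 ≡ 6^2 = 36 ≡ 36 (mod 1333)
6^4 ≡ 36^2 = 1296 ≡ 1296 (mod 1333)
6^8 ≡ 1296^2 = 1679616 ≡ 36 (mod 1333)
6^16 ≡ 36^2 = 1296 ≡ 1296 (mod 1333)
6^32 ≡ 1296^2 = 1679616 ≡ 36 (mod 1333)
6^64 ≡ 36^2 = 1296 ≡ 1296 (mod 1333)
6^128 ≡ 1296^2 = 1679616 ≡ 36 (mod 1333)
6^256 ≡ 36^2 = 1296 ≡ 1296 (mod 1333)
6^512 ≡ 1296^2 = 1679616 ≡ 36 (mod 1333)
6^1024 ≡ 36^2 = 1296 ≡ 1296 (mod 1333)
1332 = 1024 + 256 + 32 + 16 + 4 in binary powers of 2.
So 6^1332 ≡ 1296 · 1296 · 36 · 1296 · 1296 ≡ 1 (mod 1333).
Since the result is 1, base 6 gives no evidence that 1333 is composite.

1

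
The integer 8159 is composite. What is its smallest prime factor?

8159 is odd.
Digit sum 23, not divisible by 3.
Ends in 9: not divisible by 5.
7: 8159 = 7·1165 + 4
11: 8159 = 11·741 + 8
13: 8159 = 13·627 + 8
17: 8159 = 17·479 + 16
19: 8159 = 19·429 + 8
23: 8159 = 23·354 + 17
29: 8159 = 29·281 + 10
31: 8159 = 31·263 + 6
37: 8159 = 37·220 + 19
41: 8159 = 41·199

41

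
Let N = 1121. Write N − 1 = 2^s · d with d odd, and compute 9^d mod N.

264

1121 − 1 = 1120 = 2^5 · 35, so d = 35.
9^1 ≡ 9 (mod 1121)
9^2 ≡ 9^2 = 81 ≡ 81 (mod 1121)
9^4 ≡ 81^2 = 6561 ≡ 956 (mod 1121)
9^8 ≡ 956^2 = 913936 ≡ 321 (mod 1121)
9^16 ≡ 321^2 = 103041 ≡ 1030 (mod 1121)
9^32 ≡ 1030^2 = 1060900 ≡ 434 (mod 1121)
35 = 32 + 2 + 1 in binary powers of 2.
So 9^35 ≡ 434 · 81 · 9 ≡ 264 (mod 1121).
Squaring chain: 264 → 194 → 643 → 921 → 765; never reaches −1, so base 9 is a Miller–Rabin witness that 1121 is composite.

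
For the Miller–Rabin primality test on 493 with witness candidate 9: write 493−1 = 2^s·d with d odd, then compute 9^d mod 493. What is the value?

493 − 1 = 492 = 2^2 · 123, so d = 123.
9^1 ≡ 9 (mod 493)
9^2 ≡ 9^2 = 81 ≡ 81 (mod 493)
9^4 ≡ 81^2 = 6561 ≡ 152 (mod 493)
9^8 ≡ 152^2 = 23104 ≡ 426 (mod 493)
9^16 ≡ 426^2 = 181476 ≡ 52 (mod 493)
9^32 ≡ 52^2 = 2704 ≡ 239 (mod 493)
9^64 ≡ 239^2 = 57121 ≡ 426 (mod 493)
123 = 64 + 32 + 16 + 8 + 2 + 1 in binary powers of 2.
So 9^123 ≡ 426 · 239 · 52 · 426 · 81 · 9 ≡ 457 (mod 493).
Squaring chain: 457 → 310; never reaches −1, so base 9 is a Miller–Rabin witness that 493 is composite.

457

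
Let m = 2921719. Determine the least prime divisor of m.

2921719 is odd.
Digit sum 31, not divisible by 3.
Ends in 9: not divisible by 5.
7: 2921719 = 7·417388 + 3
11: 2921719 = 11·265610 + 9
13: 2921719 = 13·224747 + 8
17: 2921719 = 17·171865 + 14
19: 2921719 = 19·153774 + 13
23: 2921719 = 23·127031 + 6
29: 2921719 = 29·100748 + 27
31: 2921719 = 31·94249

31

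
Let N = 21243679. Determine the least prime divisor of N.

21243679 is odd.
Digit sum 34, not divisible by 3.
Ends in 9: not divisible by 5.
7: 21243679 = 7·3034811 + 2
11: 21243679 = 11·1931243 + 6
13: 21243679 = 13·1634129 + 2
17: 21243679 = 17·1249628 + 3
19: 21243679 = 19·1118088 + 7
23: 21243679 = 23·923638 + 5
29: 21243679 = 29·732540 + 19
31: 21243679 = 31·685279 + 30
37: 21243679 = 37·574153 + 18
41: 21243679 = 41·518138 + 21
43: 21243679 = 43·494039 + 2
47: 21243679 = 47·451993 + 8
53: 21243679 = 53·400824 + 7
59: 21243679 = 59·360062 + 21
61: 21243679 = 61·348257 + 2
67: 21243679 = 67·317069 + 56
71: 21243679 = 71·299206 + 53
73: 21243679 = 73·291009 + 22
79: 21243679 = 79·268907 + 26
83: 21243679 = 83·255947 + 78
89: 21243679 = 89·238693 + 2
97: 21243679 = 97·219007

97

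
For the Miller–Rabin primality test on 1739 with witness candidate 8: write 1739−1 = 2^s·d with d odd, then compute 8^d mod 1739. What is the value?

1739 − 1 = 1738 = 2^1 · 869, so d = 869.
8^1 ≡ 8 (mod 1739)
8^2 ≡ 8^2 = 64 ≡ 64 (mod 1739)
8^4 ≡ 64^2 = 4096 ≡ 618 (mod 1739)
8^8 ≡ 618^2 = 381924 ≡ 1083 (mod 1739)
8^16 ≡ 1083^2 = 1172889 ≡ 803 (mod 1739)
8^32 ≡ 803^2 = 644809 ≡ 1379 (mod 1739)
8^64 ≡ 1379^2 = 1901641 ≡ 914 (mod 1739)
8^128 ≡ 914^2 = 835396 ≡ 676 (mod 1739)
8^256 ≡ 676^2 = 456976 ≡ 1358 (mod 1739)
8^512 ≡ 1358^2 = 1844164 ≡ 824 (mod 1739)
869 = 512 + 256 + 64 + 32 + 4 + 1 in binary powers of 2.
So 8^869 ≡ 824 · 1358 · 914 · 1379 · 618 · 8 ≡ 726 (mod 1739).
Squaring chain: 726; never reaches −1, so base 8 is a Miller–Rabin witness that 1739 is composite.

726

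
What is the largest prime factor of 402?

402 = 2 · 201
201 = 3 · 67
67 is prime.
So 402 = 2 · 3 · 67; the largest prime factor is 67.

67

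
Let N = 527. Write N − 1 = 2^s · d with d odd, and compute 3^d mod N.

527 − 1 = 526 = 2^1 · 263, so d = 263.
3^1 ≡ 3 (mod 527)
3^2 ≡ 3^2 = 9 ≡ 9 (mod 527)
3^4 ≡ 9^2 = 81 ≡ 81 (mod 527)
3^8 ≡ 81^2 = 6561 ≡ 237 (mod 527)
3^16 ≡ 237^2 = 56169 ≡ 307 (mod 527)
3^32 ≡ 307^2 = 94249 ≡ 443 (mod 527)
3^64 ≡ 443^2 = 196249 ≡ 205 (mod 527)
3^128 ≡ 205^2 = 42025 ≡ 392 (mod 527)
3^256 ≡ 392^2 = 153664 ≡ 307 (mod 527)
263 = 256 + 4 + 2 + 1 in binary powers of 2.
So 3^263 ≡ 307 · 81 · 9 · 3 ≡ 11 (mod 527).
Squaring chain: 11; never reaches −1, so base 3 is a Miller–Rabin witness that 527 is composite.

11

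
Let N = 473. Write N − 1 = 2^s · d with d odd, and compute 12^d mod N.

473 − 1 = 472 = 2^3 · 59, so d = 59.
12^1 ≡ 12 (mod 473)
12^2 ≡ 12^2 = 144 ≡ 144 (mod 473)
12^4 ≡ 144^2 = 20736 ≡ 397 (mod 473)
12^8 ≡ 397^2 = 157609 ≡ 100 (mod 473)
12^16 ≡ 100^2 = 10000 ≡ 67 (mod 473)
12^32 ≡ 67^2 = 4489 ≡ 232 (mod 473)
59 = 32 + 16 + 8 + 2 + 1 in binary powers of 2.
So 12^59 ≡ 232 · 67 · 100 · 144 · 12 ≡ 331 (mod 473).
Squaring chain: 331 → 298 → 353; never reaches −1, so base 12 is a Miller–Rabin witness that 473 is composite.

331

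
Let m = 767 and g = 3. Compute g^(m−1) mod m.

146

3^1 ≡ 3 (mod 767)
3^2 ≡ 3^2 = 9 ≡ 9 (mod 767)
3^4 ≡ 9^2 = 81 ≡ 81 (mod 767)
3^8 ≡ 81^2 = 6561 ≡ 425 (mod 767)
3^16 ≡ 425^2 = 180625 ≡ 380 (mod 767)
3^32 ≡ 380^2 = 144400 ≡ 204 (mod 767)
3^64 ≡ 204^2 = 41616 ≡ 198 (mod 767)
3^128 ≡ 198^2 = 39204 ≡ 87 (mod 767)
3^256 ≡ 87^2 = 7569 ≡ 666 (mod 767)
3^512 ≡ 666^2 = 443556 ≡ 230 (mod 767)
766 = 512 + 128 + 64 + 32 + 16 + 8 + 4 + 2 in binary powers of 2.
So 3^766 ≡ 230 · 87 · 198 · 204 · 380 · 425 · 81 · 9 ≡ 146 (mod 767).
Since 146 ≠ 1, base 3 is a Fermat witness: 767 is composite.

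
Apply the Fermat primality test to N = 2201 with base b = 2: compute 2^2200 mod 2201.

2^1 ≡ 2 (mod 2201)
2^2 ≡ 2^2 = 4 ≡ 4 (mod 2201)
2^4 ≡ 4^2 = 16 ≡ 16 (mod 2201)
2^8 ≡ 16^2 = 256 ≡ 256 (mod 2201)
2^16 ≡ 256^2 = 65536 ≡ 1707 (mod 2201)
2^32 ≡ 1707^2 = 2913849 ≡ 1926 (mod 2201)
2^64 ≡ 1926^2 = 3709476 ≡ 791 (mod 2201)
2^128 ≡ 791^2 = 625681 ≡ 597 (mod 2201)
2^256 ≡ 597^2 = 356409 ≡ 2048 (mod 2201)
2^512 ≡ 2048^2 = 4194304 ≡ 1399 (mod 2201)
2^1024 ≡ 1399^2 = 1957201 ≡ 512 (mod 2201)
2^2048 ≡ 512^2 = 262144 ≡ 225 (mod 2201)
2200 = 2048 + 128 + 16 + 8 in binary powers of 2.
So 2^2200 ≡ 225 · 597 · 1707 · 256 ≡ 1582 (mod 2201).
Since 1582 ≠ 1, base 2 is a Fermat witness: 2201 is composite.

1582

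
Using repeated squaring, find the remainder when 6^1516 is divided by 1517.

6^1 ≡ 6 (mod 1517)
6^2 ≡ 6^2 = 36 ≡ 36 (mod 1517)
6^4 ≡ 36^2 = 1296 ≡ 1296 (mod 1517)
6^8 ≡ 1296^2 = 1679616 ≡ 297 (mod 1517)
6^16 ≡ 297^2 = 88209 ≡ 223 (mod 1517)
6^32 ≡ 223^2 = 49729 ≡ 1185 (mod 1517)
6^64 ≡ 1185^2 = 1404225 ≡ 1000 (mod 1517)
6^128 ≡ 1000^2 = 1000000 ≡ 297 (mod 1517)
6^256 ≡ 297^2 = 88209 ≡ 223 (mod 1517)
6^512 ≡ 223^2 = 49729 ≡ 1185 (mod 1517)
6^1024 ≡ 1185^2 = 1404225 ≡ 1000 (mod 1517)
1516 = 1024 + 256 + 128 + 64 + 32 + 8 + 4 in binary powers of 2.
So 6^1516 ≡ 1000 · 223 · 297 · 1000 · 1185 · 297 · 1296 ≡ 556 (mod 1517).
Since 556 ≠ 1, base 6 is a Fermat witness: 1517 is composite.

556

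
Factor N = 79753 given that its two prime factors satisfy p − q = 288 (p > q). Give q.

Since p = q + 288, we have 79753 = q(q + 288), so q² + 288q − 79753 = 0.
Discriminant: 288² + 4·79753 = 82944 + 319012 = 401956; √401956 = 634.
q = (−288 + 634)/2 = 173, and p = q + 288 = 461.
Check: 173 · 461 = 79753.

173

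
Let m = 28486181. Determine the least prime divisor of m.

28486181 is odd.
Digit sum 38, not divisible by 3.
Ends in 1: not divisible by 5.
7: 28486181 = 7·4069454 + 3
11: 28486181 = 11·2589652 + 9
13: 28486181 = 13·2191244 + 9
17: 28486181 = 17·1675657 + 12
19: 28486181 = 19·1499272 + 13
23: 28486181 = 23·1238529 + 14
29: 28486181 = 29·982282 + 3
31: 28486181 = 31·918909 + 2
37: 28486181 = 37·769896 + 29
41: 28486181 = 41·694784 + 37
43: 28486181 = 43·662469 + 14
47: 28486181 = 47·606088 + 45
53: 28486181 = 53·537475 + 6
59: 28486181 = 59·482816 + 37
61: 28486181 = 61·466986 + 35
67: 28486181 = 67·425166 + 59
71: 28486181 = 71·401213 + 58
73: 28486181 = 73·390221 + 48
79: 28486181 = 79·360584 + 45
83: 28486181 = 83·343207

83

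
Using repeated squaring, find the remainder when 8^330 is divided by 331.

8^1 ≡ 8 (mod 331)
8^2 ≡ 8^2 = 64 ≡ 64 (mod 331)
8^4 ≡ 64^2 = 4096 ≡ 124 (mod 331)
8^8 ≡ 124^2 = 15376 ≡ 150 (mod 331)
8^16 ≡ 150^2 = 22500 ≡ 323 (mod 331)
8^32 ≡ 323^2 = 104329 ≡ 64 (mod 331)
8^64 ≡ 64^2 = 4096 ≡ 124 (mod 331)
8^128 ≡ 124^2 = 15376 ≡ 150 (mod 331)
8^256 ≡ 150^2 = 22500 ≡ 323 (mod 331)
330 = 256 + 64 + 8 + 2 in binary powers of 2.
So 8^330 ≡ 323 · 124 · 150 · 64 ≡ 1 (mod 331).
Since the result is 1, base 8 gives no evidence that 331 is composite.

1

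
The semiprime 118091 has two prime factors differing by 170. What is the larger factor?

439

Since p = q + 170, we have 118091 = q(q + 170), so q² + 170q − 118091 = 0.
Discriminant: 170² + 4·118091 = 28900 + 472364 = 501264; √501264 = 708.
q = (−170 + 708)/2 = 269, and p = q + 170 = 439.
Check: 269 · 439 = 118091.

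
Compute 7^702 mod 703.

1

7^1 ≡ 7 (mod 703)
7^2 ≡ 7^2 = 49 ≡ 49 (mod 703)
7^4 ≡ 49^2 = 2401 ≡ 292 (mod 703)
7^8 ≡ 292^2 = 85264 ≡ 201 (mod 703)
7^16 ≡ 201^2 = 40401 ≡ 330 (mod 703)
7^32 ≡ 330^2 = 108900 ≡ 638 (mod 703)
7^64 ≡ 638^2 = 407044 ≡ 7 (mod 703)
7^128 ≡ 7^2 = 49 ≡ 49 (mod 703)
7^256 ≡ 49^2 = 2401 ≡ 292 (mod 703)
7^512 ≡ 292^2 = 85264 ≡ 201 (mod 703)
702 = 512 + 128 + 32 + 16 + 8 + 4 + 2 in binary powers of 2.
So 7^702 ≡ 201 · 49 · 638 · 330 · 201 · 292 · 49 ≡ 1 (mod 703).
Since the result is 1, base 7 gives no evidence that 703 is composite.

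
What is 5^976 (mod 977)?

5^1 ≡ 5 (mod 977)
5^2 ≡ 5^2 = 25 ≡ 25 (mod 977)
5^4 ≡ 25^2 = 625 ≡ 625 (mod 977)
5^8 ≡ 625^2 = 390625 ≡ 802 (mod 977)
5^16 ≡ 802^2 = 643204 ≡ 338 (mod 977)
5^32 ≡ 338^2 = 114244 ≡ 912 (mod 977)
5^64 ≡ 912^2 = 831744 ≡ 317 (mod 977)
5^128 ≡ 317^2 = 100489 ≡ 835 (mod 977)
5^256 ≡ 835^2 = 697225 ≡ 624 (mod 977)
5^512 ≡ 624^2 = 389376 ≡ 530 (mod 977)
976 = 512 + 256 + 128 + 64 + 16 in binary powers of 2.
So 5^976 ≡ 530 · 624 · 835 · 317 · 338 ≡ 1 (mod 977).
Since the result is 1, base 5 gives no evidence that 977 is composite.

1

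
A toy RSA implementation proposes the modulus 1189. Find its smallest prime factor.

1189 is odd.
Digit sum 19, not divisible by 3.
Ends in 9: not divisible by 5.
7: 1189 = 7·169 + 6
11: 1189 = 11·108 + 1
13: 1189 = 13·91 + 6
17: 1189 = 17·69 + 16
19: 1189 = 19·62 + 11
23: 1189 = 23·51 + 16
29: 1189 = 29·41

29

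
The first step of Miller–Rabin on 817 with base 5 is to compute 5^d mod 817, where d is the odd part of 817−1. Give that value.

710

817 − 1 = 816 = 2^4 · 51, so d = 51.
5^1 ≡ 5 (mod 817)
5^2 ≡ 5^2 = 25 ≡ 25 (mod 817)
5^4 ≡ 25^2 = 625 ≡ 625 (mod 817)
5^8 ≡ 625^2 = 390625 ≡ 99 (mod 817)
5^16 ≡ 99^2 = 9801 ≡ 814 (mod 817)
5^32 ≡ 814^2 = 662596 ≡ 9 (mod 817)
51 = 32 + 16 + 2 + 1 in binary powers of 2.
So 5^51 ≡ 9 · 814 · 25 · 5 ≡ 710 (mod 817).
Squaring chain: 710 → 11 → 121 → 752; never reaches −1, so base 5 is a Miller–Rabin witness that 817 is composite.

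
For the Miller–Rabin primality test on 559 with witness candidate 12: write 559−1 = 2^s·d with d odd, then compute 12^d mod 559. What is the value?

559 − 1 = 558 = 2^1 · 279, so d = 279.
12^1 ≡ 12 (mod 559)
12^2 ≡ 12^2 = 144 ≡ 144 (mod 559)
12^4 ≡ 144^2 = 20736 ≡ 53 (mod 559)
12^8 ≡ 53^2 = 2809 ≡ 14 (mod 559)
12^16 ≡ 14^2 = 196 ≡ 196 (mod 559)
12^32 ≡ 196^2 = 38416 ≡ 404 (mod 559)
12^64 ≡ 404^2 = 163216 ≡ 547 (mod 559)
12^128 ≡ 547^2 = 299209 ≡ 144 (mod 559)
12^256 ≡ 144^2 = 20736 ≡ 53 (mod 559)
279 = 256 + 16 + 4 + 2 + 1 in binary powers of 2.
So 12^279 ≡ 53 · 196 · 53 · 144 · 12 ≡ 194 (mod 559).
Squaring chain: 194; never reaches −1, so base 12 is a Miller–Rabin witness that 559 is composite.

194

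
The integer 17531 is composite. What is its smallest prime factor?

17531 is odd.
Digit sum 17, not divisible by 3.
Ends in 1: not divisible by 5.
7: 17531 = 7·2504 + 3
11: 17531 = 11·1593 + 8
13: 17531 = 13·1348 + 7
17: 17531 = 17·1031 + 4
19: 17531 = 19·922 + 13
23: 17531 = 23·762 + 5
29: 17531 = 29·604 + 15
31: 17531 = 31·565 + 16
37: 17531 = 37·473 + 30
41: 17531 = 41·427 + 24
43: 17531 = 43·407 + 30
47: 17531 = 47·373

47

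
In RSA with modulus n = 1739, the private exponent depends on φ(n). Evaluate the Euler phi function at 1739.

Factor: 1739 = 37 · 47.
φ(1739) = (37−1) · (47−1) = 36 · 46 = 1656.

1656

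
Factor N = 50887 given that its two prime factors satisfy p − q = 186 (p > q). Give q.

Since p = q + 186, we have 50887 = q(q + 186), so q² + 186q − 50887 = 0.
Discriminant: 186² + 4·50887 = 34596 + 203548 = 238144; √238144 = 488.
q = (−186 + 488)/2 = 151, and p = q + 186 = 337.
Check: 151 · 337 = 50887.

151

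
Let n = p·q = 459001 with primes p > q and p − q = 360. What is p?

881

Since p = q + 360, we have 459001 = q(q + 360), so q² + 360q − 459001 = 0.
Discriminant: 360² + 4·459001 = 129600 + 1836004 = 1965604; √1965604 = 1402.
q = (−360 + 1402)/2 = 521, and p = q + 360 = 881.
Check: 521 · 881 = 459001.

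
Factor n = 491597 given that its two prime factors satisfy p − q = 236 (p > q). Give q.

593

Since p = q + 236, we have 491597 = q(q + 236), so q² + 236q − 491597 = 0.
Discriminant: 236² + 4·491597 = 55696 + 1966388 = 2022084; √2022084 = 1422.
q = (−236 + 1422)/2 = 593, and p = q + 236 = 829.
Check: 593 · 829 = 491597.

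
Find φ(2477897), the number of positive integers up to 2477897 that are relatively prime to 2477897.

2422224

Factor: 2477897 = 109 · 127 · 179.
φ(2477897) = (109−1) · (127−1) · (179−1) = 108 · 126 · 178 = 2422224.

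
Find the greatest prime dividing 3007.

97

3007 = 31 · 97
97 is prime.
So 3007 = 31 · 97; the largest prime factor is 97.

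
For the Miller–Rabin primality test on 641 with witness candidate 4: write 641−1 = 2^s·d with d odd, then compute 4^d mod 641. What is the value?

383

641 − 1 = 640 = 2^7 · 5, so d = 5.
4^1 ≡ 4 (mod 641)
4^2 ≡ 4^2 = 16 ≡ 16 (mod 641)
4^4 ≡ 16^2 = 256 ≡ 256 (mod 641)
5 = 4 + 1 in binary powers of 2.
So 4^5 ≡ 256 · 4 ≡ 383 (mod 641).
Squaring chain: 383 → 541 → 385 → 154 → 640 → 1 → 1; reaches −1, so base 4 does not prove 641 composite.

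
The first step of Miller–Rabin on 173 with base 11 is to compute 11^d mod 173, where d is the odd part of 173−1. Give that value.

173 − 1 = 172 = 2^2 · 43, so d = 43.
11^1 ≡ 11 (mod 173)
11^2 ≡ 11^2 = 121 ≡ 121 (mod 173)
11^4 ≡ 121^2 = 14641 ≡ 109 (mod 173)
11^8 ≡ 109^2 = 11881 ≡ 117 (mod 173)
11^16 ≡ 117^2 = 13689 ≡ 22 (mod 173)
11^32 ≡ 22^2 = 484 ≡ 138 (mod 173)
43 = 32 + 8 + 2 + 1 in binary powers of 2.
So 11^43 ≡ 138 · 117 · 121 · 11 ≡ 93 (mod 173).
Squaring chain: 93 → 172; reaches −1, so base 11 does not prove 173 composite.

93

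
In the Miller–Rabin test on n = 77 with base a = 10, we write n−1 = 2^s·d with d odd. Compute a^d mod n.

77 − 1 = 76 = 2^2 · 19, so d = 19.
10^1 ≡ 10 (mod 77)
10^2 ≡ 10^2 = 100 ≡ 23 (mod 77)
10^4 ≡ 23^2 = 529 ≡ 67 (mod 77)
10^8 ≡ 67^2 = 4489 ≡ 23 (mod 77)
10^16 ≡ 23^2 = 529 ≡ 67 (mod 77)
19 = 16 + 2 + 1 in binary powers of 2.
So 10^19 ≡ 67 · 23 · 10 ≡ 10 (mod 77).
Squaring chain: 10 → 23; never reaches −1, so base 10 is a Miller–Rabin witness that 77 is composite.

10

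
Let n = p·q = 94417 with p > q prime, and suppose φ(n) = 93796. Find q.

263

φ(n) = (p−1)(q−1) = n − (p+q) + 1, so p + q = 94417 − 93796 + 1 = 622.
p and q are the roots of t² − 622t + 94417 = 0.
Discriminant: 622² − 4·94417 = 386884 − 377668 = 9216; √9216 = 96.
q = (622 − 96)/2 = 263, p = (622 + 96)/2 = 359.
Check: 263 · 359 = 94417.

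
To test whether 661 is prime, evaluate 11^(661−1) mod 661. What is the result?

11^1 ≡ 11 (mod 661)
11^2 ≡ 11^2 = 121 ≡ 121 (mod 661)
11^4 ≡ 121^2 = 14641 ≡ 99 (mod 661)
11^8 ≡ 99^2 = 9801 ≡ 547 (mod 661)
11^16 ≡ 547^2 = 299209 ≡ 437 (mod 661)
11^32 ≡ 437^2 = 190969 ≡ 601 (mod 661)
11^64 ≡ 601^2 = 361201 ≡ 295 (mod 661)
11^128 ≡ 295^2 = 87025 ≡ 434 (mod 661)
11^256 ≡ 434^2 = 188356 ≡ 632 (mod 661)
11^512 ≡ 632^2 = 399424 ≡ 180 (mod 661)
660 = 512 + 128 + 16 + 4 in binary powers of 2.
So 11^660 ≡ 180 · 434 · 437 · 99 ≡ 1 (mod 661).
Since the result is 1, base 11 gives no evidence that 661 is composite.

1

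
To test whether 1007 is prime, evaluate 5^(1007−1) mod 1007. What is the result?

5^1 ≡ 5 (mod 1007)
5^2 ≡ 5^2 = 25 ≡ 25 (mod 1007)
5^4 ≡ 25^2 = 625 ≡ 625 (mod 1007)
5^8 ≡ 625^2 = 390625 ≡ 916 (mod 1007)
5^16 ≡ 916^2 = 839056 ≡ 225 (mod 1007)
5^32 ≡ 225^2 = 50625 ≡ 275 (mod 1007)
5^64 ≡ 275^2 = 75625 ≡ 100 (mod 1007)
5^128 ≡ 100^2 = 10000 ≡ 937 (mod 1007)
5^256 ≡ 937^2 = 877969 ≡ 872 (mod 1007)
5^512 ≡ 872^2 = 760384 ≡ 99 (mod 1007)
1006 = 512 + 256 + 128 + 64 + 32 + 8 + 4 + 2 in binary powers of 2.
So 5^1006 ≡ 99 · 872 · 937 · 100 · 275 · 916 · 625 · 25 ≡ 643 (mod 1007).
Since 643 ≠ 1, base 5 is a Fermat witness: 1007 is composite.

643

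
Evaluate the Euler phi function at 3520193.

3448816

Factor: 3520193 = 107 · 167 · 197.
φ(3520193) = (107−1) · (167−1) · (197−1) = 106 · 166 · 196 = 3448816.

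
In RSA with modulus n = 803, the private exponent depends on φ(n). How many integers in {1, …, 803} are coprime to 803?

Factor: 803 = 11 · 73.
φ(803) = (11−1) · (73−1) = 10 · 72 = 720.

720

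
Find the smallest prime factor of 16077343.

16077343 is odd.
Digit sum 31, not divisible by 3.
Ends in 3: not divisible by 5.
7: 16077343 = 7·2296763 + 2
11: 16077343 = 11·1461576 + 7
13: 16077343 = 13·1236718 + 9
17: 16077343 = 17·945726 + 1
19: 16077343 = 19·846175 + 18
23: 16077343 = 23·699014 + 21
29: 16077343 = 29·554391 + 4
31: 16077343 = 31·518623 + 30
37: 16077343 = 37·434522 + 29
41: 16077343 = 41·392130 + 13
43: 16077343 = 43·373891 + 30
47: 16077343 = 47·342071 + 6
53: 16077343 = 53·303346 + 5
59: 16077343 = 59·272497 + 20
61: 16077343 = 61·263563

61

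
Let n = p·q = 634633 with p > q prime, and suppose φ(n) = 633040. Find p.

φ(n) = (p−1)(q−1) = n − (p+q) + 1, so p + q = 634633 − 633040 + 1 = 1594.
p and q are the roots of t² − 1594t + 634633 = 0.
Discriminant: 1594² − 4·634633 = 2540836 − 2538532 = 2304; √2304 = 48.
q = (1594 − 48)/2 = 773, p = (1594 + 48)/2 = 821.
Check: 773 · 821 = 634633.

821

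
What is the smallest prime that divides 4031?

29

4031 is odd.
Digit sum 8, not divisible by 3.
Ends in 1: not divisible by 5.
7: 4031 = 7·575 + 6
11: 4031 = 11·366 + 5
13: 4031 = 13·310 + 1
17: 4031 = 17·237 + 2
19: 4031 = 19·212 + 3
23: 4031 = 23·175 + 6
29: 4031 = 29·139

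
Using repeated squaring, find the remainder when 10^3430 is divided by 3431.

1068

10^1 ≡ 10 (mod 3431)
10^2 ≡ 10^2 = 100 ≡ 100 (mod 3431)
10^4 ≡ 100^2 = 10000 ≡ 3138 (mod 3431)
10^8 ≡ 3138^2 = 9847044 ≡ 74 (mod 3431)
10^16 ≡ 74^2 = 5476 ≡ 2045 (mod 3431)
10^32 ≡ 2045^2 = 4182025 ≡ 3067 (mod 3431)
10^64 ≡ 3067^2 = 9406489 ≡ 2118 (mod 3431)
10^128 ≡ 2118^2 = 4485924 ≡ 1607 (mod 3431)
10^256 ≡ 1607^2 = 2582449 ≡ 2337 (mod 3431)
10^512 ≡ 2337^2 = 5461569 ≡ 2848 (mod 3431)
10^1024 ≡ 2848^2 = 8111104 ≡ 220 (mod 3431)
10^2048 ≡ 220^2 = 48400 ≡ 366 (mod 3431)
3430 = 2048 + 1024 + 256 + 64 + 32 + 4 + 2 in binary powers of 2.
So 10^3430 ≡ 366 · 220 · 2337 · 2118 · 3067 · 3138 · 100 ≡ 1068 (mod 3431).
Since 1068 ≠ 1, base 10 is a Fermat witness: 3431 is composite.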